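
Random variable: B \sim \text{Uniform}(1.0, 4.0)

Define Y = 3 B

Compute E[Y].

For Y = 3B:
E[Y] = 3 * E[B]
E[B] = (1 + 4)/2 = 2.5
E[Y] = 3 * 2.5 = 7.5

7.5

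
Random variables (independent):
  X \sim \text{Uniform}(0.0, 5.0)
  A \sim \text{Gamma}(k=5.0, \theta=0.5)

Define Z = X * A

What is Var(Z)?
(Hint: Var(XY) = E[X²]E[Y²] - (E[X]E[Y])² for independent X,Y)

Var(XY) = E[X²]E[Y²] - (E[X]E[Y])²
E[X] = 2.5, Var(X) = 2.0833333
E[A] = 2.5, Var(A) = 1.25
E[X²] = 2.0833333 + 2.5² = 8.3333333
E[A²] = 1.25 + 2.5² = 7.5
Var(Z) = 8.3333333*7.5 - (2.5*2.5)²
= 62.5 - 39.0625 = 23.4375

23.4375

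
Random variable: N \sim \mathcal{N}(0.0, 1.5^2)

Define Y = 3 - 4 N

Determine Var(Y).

For Y = aN + b: Var(Y) = a² * Var(N)
Var(N) = 1.5^2 = 2.25
Var(Y) = (-4)² * 2.25 = 16 * 2.25 = 36

36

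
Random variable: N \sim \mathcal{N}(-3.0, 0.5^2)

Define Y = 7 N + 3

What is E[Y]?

For Y = 7N + 3:
E[Y] = 7 * E[N] + 3
E[N] = -3.0 = -3
E[Y] = 7 * (-3) + 3 = -18

-18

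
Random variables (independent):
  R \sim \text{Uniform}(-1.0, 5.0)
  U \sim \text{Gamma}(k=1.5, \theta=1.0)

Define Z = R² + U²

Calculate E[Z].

E[Z] = E[R²] + E[U²]
E[R²] = Var(R) + E[R]² = 3 + 4 = 7
E[U²] = Var(U) + E[U]² = 1.5 + 2.25 = 3.75
E[Z] = 7 + 3.75 = 10.75

10.75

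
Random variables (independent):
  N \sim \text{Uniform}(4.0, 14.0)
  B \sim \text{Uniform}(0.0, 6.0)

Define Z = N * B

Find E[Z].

For independent RVs: E[XY] = E[X]*E[Y]
E[N] = 9
E[B] = 3
E[Z] = 9 * 3 = 27

27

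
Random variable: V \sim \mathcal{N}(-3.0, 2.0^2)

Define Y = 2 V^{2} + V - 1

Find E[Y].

E[Y] = 2*E[V²] + 1*E[V] - 1
E[V] = -3
E[V²] = Var(V) + (E[V])² = 4 + 9 = 13
E[Y] = 2*13 + 1*(-3) - 1 = 22

22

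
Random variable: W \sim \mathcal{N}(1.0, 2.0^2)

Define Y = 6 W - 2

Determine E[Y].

For Y = 6W - 2:
E[Y] = 6 * E[W] - 2
E[W] = 1.0 = 1
E[Y] = 6 * 1 - 2 = 4

4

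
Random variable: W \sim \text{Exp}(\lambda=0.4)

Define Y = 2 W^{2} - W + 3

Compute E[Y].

E[Y] = 2*E[W²] - 1*E[W] + 3
E[W] = 2.5
E[W²] = Var(W) + (E[W])² = 6.25 + 6.25 = 12.5
E[Y] = 2*12.5 - 1*2.5 + 3 = 25.5

25.5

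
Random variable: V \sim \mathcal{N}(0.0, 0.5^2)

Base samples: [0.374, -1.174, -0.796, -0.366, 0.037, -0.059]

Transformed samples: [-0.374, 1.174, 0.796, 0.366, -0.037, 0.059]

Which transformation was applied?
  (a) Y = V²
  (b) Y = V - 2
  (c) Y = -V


Checking option (c) Y = -V:
  V = 0.374 -> Y = -0.374 ✓
  V = -1.174 -> Y = 1.174 ✓
  V = -0.796 -> Y = 0.796 ✓
All samples match this transformation.

(c) -V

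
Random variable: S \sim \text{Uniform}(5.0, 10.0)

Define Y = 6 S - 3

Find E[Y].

For Y = 6S - 3:
E[Y] = 6 * E[S] - 3
E[S] = (5 + 10)/2 = 7.5
E[Y] = 6 * 7.5 - 3 = 42

42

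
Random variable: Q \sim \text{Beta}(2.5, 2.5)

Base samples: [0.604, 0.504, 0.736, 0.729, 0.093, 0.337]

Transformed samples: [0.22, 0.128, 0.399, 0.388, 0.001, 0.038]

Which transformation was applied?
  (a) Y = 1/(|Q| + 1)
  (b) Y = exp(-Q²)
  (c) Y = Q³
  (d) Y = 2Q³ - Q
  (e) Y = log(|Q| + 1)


Checking option (c) Y = Q³:
  Q = 0.604 -> Y = 0.22 ✓
  Q = 0.504 -> Y = 0.128 ✓
  Q = 0.736 -> Y = 0.399 ✓
All samples match this transformation.

(c) Q³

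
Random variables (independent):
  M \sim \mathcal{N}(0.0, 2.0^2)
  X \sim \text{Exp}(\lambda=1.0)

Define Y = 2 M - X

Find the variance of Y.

For independent RVs: Var(aX + bY) = a²Var(X) + b²Var(Y)
Var(M) = 4
Var(X) = 1
Var(Y) = 2²*4 + (-1)²*1
= 4*4 + 1*1 = 17

17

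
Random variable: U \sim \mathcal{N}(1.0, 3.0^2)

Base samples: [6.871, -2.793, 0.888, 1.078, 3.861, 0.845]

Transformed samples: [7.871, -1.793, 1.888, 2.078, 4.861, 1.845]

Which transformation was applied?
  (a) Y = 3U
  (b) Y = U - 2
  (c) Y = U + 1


Checking option (c) Y = U + 1:
  U = 6.871 -> Y = 7.871 ✓
  U = -2.793 -> Y = -1.793 ✓
  U = 0.888 -> Y = 1.888 ✓
All samples match this transformation.

(c) U + 1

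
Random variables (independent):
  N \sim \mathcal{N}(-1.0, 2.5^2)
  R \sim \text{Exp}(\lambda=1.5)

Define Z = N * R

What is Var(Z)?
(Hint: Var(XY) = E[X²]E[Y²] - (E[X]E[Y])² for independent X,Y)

Var(XY) = E[X²]E[Y²] - (E[X]E[Y])²
E[N] = -1, Var(N) = 6.25
E[R] = 0.66666667, Var(R) = 0.44444444
E[N²] = 6.25 + (-1)² = 7.25
E[R²] = 0.44444444 + 0.66666667² = 0.88888889
Var(Z) = 7.25*0.88888889 - (-1*0.66666667)²
= 6.4444444 - 0.44444444 = 6

6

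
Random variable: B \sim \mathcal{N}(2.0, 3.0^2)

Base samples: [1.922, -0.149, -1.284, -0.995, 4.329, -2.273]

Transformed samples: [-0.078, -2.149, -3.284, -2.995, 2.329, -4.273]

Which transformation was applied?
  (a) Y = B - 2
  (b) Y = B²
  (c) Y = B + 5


Checking option (a) Y = B - 2:
  B = 1.922 -> Y = -0.078 ✓
  B = -0.149 -> Y = -2.149 ✓
  B = -1.284 -> Y = -3.284 ✓
All samples match this transformation.

(a) B - 2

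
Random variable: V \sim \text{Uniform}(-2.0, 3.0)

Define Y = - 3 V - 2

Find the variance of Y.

For Y = aV + b: Var(Y) = a² * Var(V)
Var(V) = (3 + 2)^2/12 = 2.0833333
Var(Y) = (-3)² * 2.0833333 = 9 * 2.0833333 = 18.75

18.75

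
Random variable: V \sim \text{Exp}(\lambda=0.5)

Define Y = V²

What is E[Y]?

E[V²] = Var(V) + (E[V])² = 4 + 4 = 8

8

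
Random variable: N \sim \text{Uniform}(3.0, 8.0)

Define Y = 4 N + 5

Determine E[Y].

For Y = 4N + 5:
E[Y] = 4 * E[N] + 5
E[N] = (3 + 8)/2 = 5.5
E[Y] = 4 * 5.5 + 5 = 27

27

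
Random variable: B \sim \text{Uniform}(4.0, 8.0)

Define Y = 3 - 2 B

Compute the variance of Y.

For Y = aB + b: Var(Y) = a² * Var(B)
Var(B) = (8 - 4)^2/12 = 1.3333333
Var(Y) = (-2)² * 1.3333333 = 4 * 1.3333333 = 5.3333333

5.3333333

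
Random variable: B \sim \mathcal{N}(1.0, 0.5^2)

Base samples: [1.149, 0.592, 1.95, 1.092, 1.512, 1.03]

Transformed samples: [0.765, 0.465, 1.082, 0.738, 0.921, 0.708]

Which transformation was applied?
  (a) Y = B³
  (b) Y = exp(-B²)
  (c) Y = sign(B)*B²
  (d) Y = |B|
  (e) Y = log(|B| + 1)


Checking option (e) Y = log(|B| + 1):
  B = 1.149 -> Y = 0.765 ✓
  B = 0.592 -> Y = 0.465 ✓
  B = 1.95 -> Y = 1.082 ✓
All samples match this transformation.

(e) log(|B| + 1)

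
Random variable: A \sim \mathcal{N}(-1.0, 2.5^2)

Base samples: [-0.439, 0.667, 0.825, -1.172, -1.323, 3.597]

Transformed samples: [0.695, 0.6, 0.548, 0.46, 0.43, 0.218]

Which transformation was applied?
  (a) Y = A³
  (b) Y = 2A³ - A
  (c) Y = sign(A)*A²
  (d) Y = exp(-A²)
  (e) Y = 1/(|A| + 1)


Checking option (e) Y = 1/(|A| + 1):
  A = -0.439 -> Y = 0.695 ✓
  A = 0.667 -> Y = 0.6 ✓
  A = 0.825 -> Y = 0.548 ✓
All samples match this transformation.

(e) 1/(|A| + 1)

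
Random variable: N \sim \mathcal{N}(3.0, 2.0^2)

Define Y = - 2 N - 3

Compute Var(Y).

For Y = aN + b: Var(Y) = a² * Var(N)
Var(N) = 2.0^2 = 4
Var(Y) = (-2)² * 4 = 4 * 4 = 16

16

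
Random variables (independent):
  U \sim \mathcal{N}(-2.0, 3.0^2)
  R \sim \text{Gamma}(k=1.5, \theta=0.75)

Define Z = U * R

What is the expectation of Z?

For independent RVs: E[XY] = E[X]*E[Y]
E[U] = -2
E[R] = 1.125
E[Z] = -2 * 1.125 = -2.25

-2.25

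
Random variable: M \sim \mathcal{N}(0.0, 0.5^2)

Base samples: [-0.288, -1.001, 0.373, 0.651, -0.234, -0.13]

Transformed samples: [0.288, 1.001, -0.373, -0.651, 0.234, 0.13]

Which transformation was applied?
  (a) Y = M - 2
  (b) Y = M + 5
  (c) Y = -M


Checking option (c) Y = -M:
  M = -0.288 -> Y = 0.288 ✓
  M = -1.001 -> Y = 1.001 ✓
  M = 0.373 -> Y = -0.373 ✓
All samples match this transformation.

(c) -M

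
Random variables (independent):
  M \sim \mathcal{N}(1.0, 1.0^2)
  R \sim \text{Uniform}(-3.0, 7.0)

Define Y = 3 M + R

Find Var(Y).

For independent RVs: Var(aX + bY) = a²Var(X) + b²Var(Y)
Var(M) = 1
Var(R) = 8.3333333
Var(Y) = 3²*1 + 1²*8.3333333
= 9*1 + 1*8.3333333 = 17.333333

17.333333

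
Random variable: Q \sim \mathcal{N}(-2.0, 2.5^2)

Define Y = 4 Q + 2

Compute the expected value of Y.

For Y = 4Q + 2:
E[Y] = 4 * E[Q] + 2
E[Q] = -2.0 = -2
E[Y] = 4 * (-2) + 2 = -6

-6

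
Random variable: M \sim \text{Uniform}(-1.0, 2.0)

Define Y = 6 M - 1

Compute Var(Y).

For Y = aM + b: Var(Y) = a² * Var(M)
Var(M) = (2 + 1)^2/12 = 0.75
Var(Y) = 6² * 0.75 = 36 * 0.75 = 27

27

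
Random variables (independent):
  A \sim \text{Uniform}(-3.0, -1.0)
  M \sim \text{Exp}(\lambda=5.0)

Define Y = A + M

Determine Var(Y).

For independent RVs: Var(aX + bY) = a²Var(X) + b²Var(Y)
Var(A) = 0.33333333
Var(M) = 0.04
Var(Y) = 1²*0.33333333 + 1²*0.04
= 1*0.33333333 + 1*0.04 = 0.37333333

0.37333333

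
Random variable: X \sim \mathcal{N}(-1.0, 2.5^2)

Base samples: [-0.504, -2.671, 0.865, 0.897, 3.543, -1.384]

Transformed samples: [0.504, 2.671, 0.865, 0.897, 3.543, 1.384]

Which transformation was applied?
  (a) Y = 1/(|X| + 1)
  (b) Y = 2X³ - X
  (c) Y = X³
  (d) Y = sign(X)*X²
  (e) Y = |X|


Checking option (e) Y = |X|:
  X = -0.504 -> Y = 0.504 ✓
  X = -2.671 -> Y = 2.671 ✓
  X = 0.865 -> Y = 0.865 ✓
All samples match this transformation.

(e) |X|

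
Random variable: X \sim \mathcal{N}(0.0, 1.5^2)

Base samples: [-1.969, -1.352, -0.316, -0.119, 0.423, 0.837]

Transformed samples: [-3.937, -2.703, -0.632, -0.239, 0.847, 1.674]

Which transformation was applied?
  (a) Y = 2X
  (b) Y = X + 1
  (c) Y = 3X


Checking option (a) Y = 2X:
  X = -1.969 -> Y = -3.937 ✓
  X = -1.352 -> Y = -2.703 ✓
  X = -0.316 -> Y = -0.632 ✓
All samples match this transformation.

(a) 2X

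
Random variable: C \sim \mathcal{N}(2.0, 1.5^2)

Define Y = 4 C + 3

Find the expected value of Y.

For Y = 4C + 3:
E[Y] = 4 * E[C] + 3
E[C] = 2.0 = 2
E[Y] = 4 * 2 + 3 = 11

11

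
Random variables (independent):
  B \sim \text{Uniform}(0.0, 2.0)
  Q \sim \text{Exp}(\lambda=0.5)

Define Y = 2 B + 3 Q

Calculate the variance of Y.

For independent RVs: Var(aX + bY) = a²Var(X) + b²Var(Y)
Var(B) = 0.33333333
Var(Q) = 4
Var(Y) = 2²*0.33333333 + 3²*4
= 4*0.33333333 + 9*4 = 37.333333

37.333333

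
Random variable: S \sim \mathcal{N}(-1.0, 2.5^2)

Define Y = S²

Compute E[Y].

E[S²] = Var(S) + (E[S])² = 6.25 + 1 = 7.25

7.25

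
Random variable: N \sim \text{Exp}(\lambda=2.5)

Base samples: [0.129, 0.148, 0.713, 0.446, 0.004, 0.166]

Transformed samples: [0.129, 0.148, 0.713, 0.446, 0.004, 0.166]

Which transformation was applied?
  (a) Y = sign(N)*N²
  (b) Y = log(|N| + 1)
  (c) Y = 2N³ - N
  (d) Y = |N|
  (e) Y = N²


Checking option (d) Y = |N|:
  N = 0.129 -> Y = 0.129 ✓
  N = 0.148 -> Y = 0.148 ✓
  N = 0.713 -> Y = 0.713 ✓
All samples match this transformation.

(d) |N|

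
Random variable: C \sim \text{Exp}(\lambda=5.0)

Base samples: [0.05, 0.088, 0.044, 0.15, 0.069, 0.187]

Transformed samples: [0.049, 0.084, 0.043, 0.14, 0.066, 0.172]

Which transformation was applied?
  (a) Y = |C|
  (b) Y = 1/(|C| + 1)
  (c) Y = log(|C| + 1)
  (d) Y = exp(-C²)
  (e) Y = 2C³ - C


Checking option (c) Y = log(|C| + 1):
  C = 0.05 -> Y = 0.049 ✓
  C = 0.088 -> Y = 0.084 ✓
  C = 0.044 -> Y = 0.043 ✓
All samples match this transformation.

(c) log(|C| + 1)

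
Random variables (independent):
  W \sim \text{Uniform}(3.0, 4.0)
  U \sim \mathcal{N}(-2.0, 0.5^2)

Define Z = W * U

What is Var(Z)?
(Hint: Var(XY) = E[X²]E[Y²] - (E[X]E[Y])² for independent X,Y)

Var(XY) = E[X²]E[Y²] - (E[X]E[Y])²
E[W] = 3.5, Var(W) = 0.083333333
E[U] = -2, Var(U) = 0.25
E[W²] = 0.083333333 + 3.5² = 12.333333
E[U²] = 0.25 + (-2)² = 4.25
Var(Z) = 12.333333*4.25 - (3.5*(-2))²
= 52.416667 - 49 = 3.4166667

3.4166667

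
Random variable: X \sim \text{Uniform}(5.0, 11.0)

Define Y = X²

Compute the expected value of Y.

E[X²] = Var(X) + (E[X])² = 3 + 64 = 67

67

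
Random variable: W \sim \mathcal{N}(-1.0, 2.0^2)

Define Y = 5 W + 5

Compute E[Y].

For Y = 5W + 5:
E[Y] = 5 * E[W] + 5
E[W] = -1.0 = -1
E[Y] = 5 * (-1) + 5 = 0

0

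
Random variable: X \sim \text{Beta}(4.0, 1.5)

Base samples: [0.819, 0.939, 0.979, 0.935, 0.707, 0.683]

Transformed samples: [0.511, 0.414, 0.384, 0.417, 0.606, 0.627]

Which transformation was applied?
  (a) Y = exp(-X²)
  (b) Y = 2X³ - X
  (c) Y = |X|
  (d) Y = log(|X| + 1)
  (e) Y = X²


Checking option (a) Y = exp(-X²):
  X = 0.819 -> Y = 0.511 ✓
  X = 0.939 -> Y = 0.414 ✓
  X = 0.979 -> Y = 0.384 ✓
All samples match this transformation.

(a) exp(-X²)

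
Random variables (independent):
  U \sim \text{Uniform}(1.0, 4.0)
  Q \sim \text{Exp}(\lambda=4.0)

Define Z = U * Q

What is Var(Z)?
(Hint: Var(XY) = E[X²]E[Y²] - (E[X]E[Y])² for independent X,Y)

Var(XY) = E[X²]E[Y²] - (E[X]E[Y])²
E[U] = 2.5, Var(U) = 0.75
E[Q] = 0.25, Var(Q) = 0.0625
E[U²] = 0.75 + 2.5² = 7
E[Q²] = 0.0625 + 0.25² = 0.125
Var(Z) = 7*0.125 - (2.5*0.25)²
= 0.875 - 0.390625 = 0.484375

0.484375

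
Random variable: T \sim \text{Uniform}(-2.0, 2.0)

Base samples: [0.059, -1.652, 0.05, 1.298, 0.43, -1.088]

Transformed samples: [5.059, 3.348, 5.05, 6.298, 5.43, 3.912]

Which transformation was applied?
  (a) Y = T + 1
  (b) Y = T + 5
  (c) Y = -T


Checking option (b) Y = T + 5:
  T = 0.059 -> Y = 5.059 ✓
  T = -1.652 -> Y = 3.348 ✓
  T = 0.05 -> Y = 5.05 ✓
All samples match this transformation.

(b) T + 5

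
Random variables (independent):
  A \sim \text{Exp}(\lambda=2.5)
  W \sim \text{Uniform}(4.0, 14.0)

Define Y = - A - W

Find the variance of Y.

For independent RVs: Var(aX + bY) = a²Var(X) + b²Var(Y)
Var(A) = 0.16
Var(W) = 8.3333333
Var(Y) = (-1)²*0.16 + (-1)²*8.3333333
= 1*0.16 + 1*8.3333333 = 8.4933333

8.4933333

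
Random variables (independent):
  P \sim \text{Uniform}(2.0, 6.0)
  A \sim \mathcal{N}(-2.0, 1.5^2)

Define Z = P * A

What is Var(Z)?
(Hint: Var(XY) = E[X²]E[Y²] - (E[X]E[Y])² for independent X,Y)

Var(XY) = E[X²]E[Y²] - (E[X]E[Y])²
E[P] = 4, Var(P) = 1.3333333
E[A] = -2, Var(A) = 2.25
E[P²] = 1.3333333 + 4² = 17.333333
E[A²] = 2.25 + (-2)² = 6.25
Var(Z) = 17.333333*6.25 - (4*(-2))²
= 108.33333 - 64 = 44.333333

44.333333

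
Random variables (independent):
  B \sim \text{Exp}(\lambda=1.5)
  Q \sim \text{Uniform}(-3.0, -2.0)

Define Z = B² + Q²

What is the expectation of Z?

E[Z] = E[B²] + E[Q²]
E[B²] = Var(B) + E[B]² = 0.44444444 + 0.44444444 = 0.88888889
E[Q²] = Var(Q) + E[Q]² = 0.083333333 + 6.25 = 6.3333333
E[Z] = 0.88888889 + 6.3333333 = 7.2222222

7.2222222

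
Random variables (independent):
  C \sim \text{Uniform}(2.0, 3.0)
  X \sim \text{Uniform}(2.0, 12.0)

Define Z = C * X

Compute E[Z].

For independent RVs: E[XY] = E[X]*E[Y]
E[C] = 2.5
E[X] = 7
E[Z] = 2.5 * 7 = 17.5

17.5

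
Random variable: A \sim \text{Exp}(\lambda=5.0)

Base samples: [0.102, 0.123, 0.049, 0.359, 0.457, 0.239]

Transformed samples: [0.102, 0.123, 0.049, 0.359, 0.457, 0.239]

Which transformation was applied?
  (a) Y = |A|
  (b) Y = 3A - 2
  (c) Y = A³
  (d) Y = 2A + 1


Checking option (a) Y = |A|:
  A = 0.102 -> Y = 0.102 ✓
  A = 0.123 -> Y = 0.123 ✓
  A = 0.049 -> Y = 0.049 ✓
All samples match this transformation.

(a) |A|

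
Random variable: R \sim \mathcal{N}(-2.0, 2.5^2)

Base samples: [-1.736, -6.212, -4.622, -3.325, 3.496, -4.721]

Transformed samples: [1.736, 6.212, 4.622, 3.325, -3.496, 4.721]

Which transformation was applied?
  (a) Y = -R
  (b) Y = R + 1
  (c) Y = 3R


Checking option (a) Y = -R:
  R = -1.736 -> Y = 1.736 ✓
  R = -6.212 -> Y = 6.212 ✓
  R = -4.622 -> Y = 4.622 ✓
All samples match this transformation.

(a) -R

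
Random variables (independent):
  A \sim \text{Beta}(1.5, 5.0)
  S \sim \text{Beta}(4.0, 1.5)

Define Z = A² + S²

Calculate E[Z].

E[Z] = E[A²] + E[S²]
E[A²] = Var(A) + E[A]² = 0.023668639 + 0.053254438 = 0.076923077
E[S²] = Var(S) + E[S]² = 0.03051494 + 0.52892562 = 0.55944056
E[Z] = 0.076923077 + 0.55944056 = 0.63636364

0.63636364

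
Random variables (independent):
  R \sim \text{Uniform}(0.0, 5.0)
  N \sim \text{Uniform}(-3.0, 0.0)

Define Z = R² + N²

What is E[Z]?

E[Z] = E[R²] + E[N²]
E[R²] = Var(R) + E[R]² = 2.0833333 + 6.25 = 8.3333333
E[N²] = Var(N) + E[N]² = 0.75 + 2.25 = 3
E[Z] = 8.3333333 + 3 = 11.333333

11.333333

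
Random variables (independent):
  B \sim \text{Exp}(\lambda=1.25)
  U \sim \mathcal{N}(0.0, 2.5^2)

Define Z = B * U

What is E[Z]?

For independent RVs: E[XY] = E[X]*E[Y]
E[B] = 0.8
E[U] = 0
E[Z] = 0.8 * 0 = 0

0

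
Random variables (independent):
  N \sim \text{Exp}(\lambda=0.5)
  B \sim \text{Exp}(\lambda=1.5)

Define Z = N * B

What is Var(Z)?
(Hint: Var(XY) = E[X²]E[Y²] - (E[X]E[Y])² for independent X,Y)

Var(XY) = E[X²]E[Y²] - (E[X]E[Y])²
E[N] = 2, Var(N) = 4
E[B] = 0.66666667, Var(B) = 0.44444444
E[N²] = 4 + 2² = 8
E[B²] = 0.44444444 + 0.66666667² = 0.88888889
Var(Z) = 8*0.88888889 - (2*0.66666667)²
= 7.1111111 - 1.7777778 = 5.3333333

5.3333333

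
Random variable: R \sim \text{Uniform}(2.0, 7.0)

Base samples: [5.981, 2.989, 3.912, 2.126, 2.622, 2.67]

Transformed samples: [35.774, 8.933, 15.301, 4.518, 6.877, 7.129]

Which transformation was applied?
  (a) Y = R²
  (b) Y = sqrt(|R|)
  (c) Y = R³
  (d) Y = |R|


Checking option (a) Y = R²:
  R = 5.981 -> Y = 35.774 ✓
  R = 2.989 -> Y = 8.933 ✓
  R = 3.912 -> Y = 15.301 ✓
All samples match this transformation.

(a) R²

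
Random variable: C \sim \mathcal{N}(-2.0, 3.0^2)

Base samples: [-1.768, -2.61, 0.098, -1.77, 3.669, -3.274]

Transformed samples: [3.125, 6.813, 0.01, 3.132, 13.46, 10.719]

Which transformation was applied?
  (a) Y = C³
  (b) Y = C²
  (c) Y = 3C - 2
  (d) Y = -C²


Checking option (b) Y = C²:
  C = -1.768 -> Y = 3.125 ✓
  C = -2.61 -> Y = 6.813 ✓
  C = 0.098 -> Y = 0.01 ✓
All samples match this transformation.

(b) C²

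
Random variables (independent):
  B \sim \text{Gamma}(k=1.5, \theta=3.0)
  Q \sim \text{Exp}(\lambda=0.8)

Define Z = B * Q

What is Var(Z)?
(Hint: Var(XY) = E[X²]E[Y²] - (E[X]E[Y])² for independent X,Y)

Var(XY) = E[X²]E[Y²] - (E[X]E[Y])²
E[B] = 4.5, Var(B) = 13.5
E[Q] = 1.25, Var(Q) = 1.5625
E[B²] = 13.5 + 4.5² = 33.75
E[Q²] = 1.5625 + 1.25² = 3.125
Var(Z) = 33.75*3.125 - (4.5*1.25)²
= 105.46875 - 31.640625 = 73.828125

73.828125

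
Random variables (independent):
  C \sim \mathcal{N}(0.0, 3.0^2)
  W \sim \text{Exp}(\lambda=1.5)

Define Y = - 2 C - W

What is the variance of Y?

For independent RVs: Var(aX + bY) = a²Var(X) + b²Var(Y)
Var(C) = 9
Var(W) = 0.44444444
Var(Y) = (-2)²*9 + (-1)²*0.44444444
= 4*9 + 1*0.44444444 = 36.444444

36.444444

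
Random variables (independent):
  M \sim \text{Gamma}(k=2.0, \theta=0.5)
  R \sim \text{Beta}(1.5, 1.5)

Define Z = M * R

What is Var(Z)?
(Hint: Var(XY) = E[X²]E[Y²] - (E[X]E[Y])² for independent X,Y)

Var(XY) = E[X²]E[Y²] - (E[X]E[Y])²
E[M] = 1, Var(M) = 0.5
E[R] = 0.5, Var(R) = 0.0625
E[M²] = 0.5 + 1² = 1.5
E[R²] = 0.0625 + 0.5² = 0.3125
Var(Z) = 1.5*0.3125 - (1*0.5)²
= 0.46875 - 0.25 = 0.21875

0.21875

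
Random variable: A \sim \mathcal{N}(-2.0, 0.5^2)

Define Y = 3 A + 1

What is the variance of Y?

For Y = aA + b: Var(Y) = a² * Var(A)
Var(A) = 0.5^2 = 0.25
Var(Y) = 3² * 0.25 = 9 * 0.25 = 2.25

2.25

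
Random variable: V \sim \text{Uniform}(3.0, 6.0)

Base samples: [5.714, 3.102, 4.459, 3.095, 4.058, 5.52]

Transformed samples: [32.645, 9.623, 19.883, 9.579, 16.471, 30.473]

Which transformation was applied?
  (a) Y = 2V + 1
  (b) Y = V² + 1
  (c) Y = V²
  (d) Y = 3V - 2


Checking option (c) Y = V²:
  V = 5.714 -> Y = 32.645 ✓
  V = 3.102 -> Y = 9.623 ✓
  V = 4.459 -> Y = 19.883 ✓
All samples match this transformation.

(c) V²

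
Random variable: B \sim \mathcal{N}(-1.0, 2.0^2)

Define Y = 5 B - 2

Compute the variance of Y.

For Y = aB + b: Var(Y) = a² * Var(B)
Var(B) = 2.0^2 = 4
Var(Y) = 5² * 4 = 25 * 4 = 100

100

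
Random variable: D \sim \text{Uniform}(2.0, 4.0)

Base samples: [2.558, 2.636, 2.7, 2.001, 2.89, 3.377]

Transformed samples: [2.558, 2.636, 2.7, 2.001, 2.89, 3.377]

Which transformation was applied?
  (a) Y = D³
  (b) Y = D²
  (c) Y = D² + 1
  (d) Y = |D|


Checking option (d) Y = |D|:
  D = 2.558 -> Y = 2.558 ✓
  D = 2.636 -> Y = 2.636 ✓
  D = 2.7 -> Y = 2.7 ✓
All samples match this transformation.

(d) |D|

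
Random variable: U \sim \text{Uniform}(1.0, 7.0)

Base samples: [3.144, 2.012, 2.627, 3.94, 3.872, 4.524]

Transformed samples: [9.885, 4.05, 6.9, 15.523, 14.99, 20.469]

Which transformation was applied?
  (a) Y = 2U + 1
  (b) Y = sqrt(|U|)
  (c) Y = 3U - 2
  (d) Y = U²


Checking option (d) Y = U²:
  U = 3.144 -> Y = 9.885 ✓
  U = 2.012 -> Y = 4.05 ✓
  U = 2.627 -> Y = 6.9 ✓
All samples match this transformation.

(d) U²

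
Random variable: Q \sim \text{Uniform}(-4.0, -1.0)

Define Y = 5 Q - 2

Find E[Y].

For Y = 5Q - 2:
E[Y] = 5 * E[Q] - 2
E[Q] = (-4 - 1)/2 = -2.5
E[Y] = 5 * (-2.5) - 2 = -14.5

-14.5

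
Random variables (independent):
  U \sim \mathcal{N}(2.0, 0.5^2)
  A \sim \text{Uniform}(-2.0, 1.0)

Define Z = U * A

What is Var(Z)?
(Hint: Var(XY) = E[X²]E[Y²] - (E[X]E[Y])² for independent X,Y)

Var(XY) = E[X²]E[Y²] - (E[X]E[Y])²
E[U] = 2, Var(U) = 0.25
E[A] = -0.5, Var(A) = 0.75
E[U²] = 0.25 + 2² = 4.25
E[A²] = 0.75 + (-0.5)² = 1
Var(Z) = 4.25*1 - (2*(-0.5))²
= 4.25 - 1 = 3.25

3.25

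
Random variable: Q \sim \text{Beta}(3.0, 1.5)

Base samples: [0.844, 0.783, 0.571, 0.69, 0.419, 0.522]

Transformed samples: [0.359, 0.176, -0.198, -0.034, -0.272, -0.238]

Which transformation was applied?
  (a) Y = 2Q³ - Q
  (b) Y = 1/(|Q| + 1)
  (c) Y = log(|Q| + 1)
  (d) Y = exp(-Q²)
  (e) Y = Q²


Checking option (a) Y = 2Q³ - Q:
  Q = 0.844 -> Y = 0.359 ✓
  Q = 0.783 -> Y = 0.176 ✓
  Q = 0.571 -> Y = -0.198 ✓
All samples match this transformation.

(a) 2Q³ - Q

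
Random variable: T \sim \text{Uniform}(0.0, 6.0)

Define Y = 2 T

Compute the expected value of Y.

For Y = 2T:
E[Y] = 2 * E[T]
E[T] = (0 + 6)/2 = 3
E[Y] = 2 * 3 = 6

6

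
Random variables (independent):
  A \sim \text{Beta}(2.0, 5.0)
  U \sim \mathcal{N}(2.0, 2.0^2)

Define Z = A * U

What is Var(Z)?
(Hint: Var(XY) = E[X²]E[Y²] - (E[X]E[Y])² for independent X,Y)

Var(XY) = E[X²]E[Y²] - (E[X]E[Y])²
E[A] = 0.28571429, Var(A) = 0.025510204
E[U] = 2, Var(U) = 4
E[A²] = 0.025510204 + 0.28571429² = 0.10714286
E[U²] = 4 + 2² = 8
Var(Z) = 0.10714286*8 - (0.28571429*2)²
= 0.85714286 - 0.32653061 = 0.53061224

0.53061224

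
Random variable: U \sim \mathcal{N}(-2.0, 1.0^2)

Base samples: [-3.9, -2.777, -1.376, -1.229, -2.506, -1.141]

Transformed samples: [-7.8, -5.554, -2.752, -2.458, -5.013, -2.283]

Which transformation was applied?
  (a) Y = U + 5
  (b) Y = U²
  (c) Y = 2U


Checking option (c) Y = 2U:
  U = -3.9 -> Y = -7.8 ✓
  U = -2.777 -> Y = -5.554 ✓
  U = -1.376 -> Y = -2.752 ✓
All samples match this transformation.

(c) 2U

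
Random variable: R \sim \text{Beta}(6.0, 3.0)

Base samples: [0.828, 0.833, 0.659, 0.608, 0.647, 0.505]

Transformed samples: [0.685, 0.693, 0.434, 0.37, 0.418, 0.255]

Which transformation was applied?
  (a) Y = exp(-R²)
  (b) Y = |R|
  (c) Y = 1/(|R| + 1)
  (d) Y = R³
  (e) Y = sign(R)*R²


Checking option (e) Y = sign(R)*R²:
  R = 0.828 -> Y = 0.685 ✓
  R = 0.833 -> Y = 0.693 ✓
  R = 0.659 -> Y = 0.434 ✓
All samples match this transformation.

(e) sign(R)*R²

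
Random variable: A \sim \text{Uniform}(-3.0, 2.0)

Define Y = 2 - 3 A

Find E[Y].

For Y = -3A + 2:
E[Y] = -3 * E[A] + 2
E[A] = (-3 + 2)/2 = -0.5
E[Y] = -3 * (-0.5) + 2 = 3.5

3.5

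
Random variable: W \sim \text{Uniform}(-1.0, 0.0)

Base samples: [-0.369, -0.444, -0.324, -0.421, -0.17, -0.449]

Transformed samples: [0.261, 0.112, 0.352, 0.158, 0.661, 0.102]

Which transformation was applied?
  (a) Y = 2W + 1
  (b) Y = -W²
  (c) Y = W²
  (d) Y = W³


Checking option (a) Y = 2W + 1:
  W = -0.369 -> Y = 0.261 ✓
  W = -0.444 -> Y = 0.112 ✓
  W = -0.324 -> Y = 0.352 ✓
All samples match this transformation.

(a) 2W + 1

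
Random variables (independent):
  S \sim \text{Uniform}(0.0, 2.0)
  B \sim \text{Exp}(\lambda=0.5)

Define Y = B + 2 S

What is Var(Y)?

For independent RVs: Var(aX + bY) = a²Var(X) + b²Var(Y)
Var(S) = 0.33333333
Var(B) = 4
Var(Y) = 2²*0.33333333 + 1²*4
= 4*0.33333333 + 1*4 = 5.3333333

5.3333333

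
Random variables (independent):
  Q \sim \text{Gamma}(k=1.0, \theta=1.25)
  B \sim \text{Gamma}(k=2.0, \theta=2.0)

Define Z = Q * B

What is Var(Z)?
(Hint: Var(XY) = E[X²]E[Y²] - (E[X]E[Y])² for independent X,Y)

Var(XY) = E[X²]E[Y²] - (E[X]E[Y])²
E[Q] = 1.25, Var(Q) = 1.5625
E[B] = 4, Var(B) = 8
E[Q²] = 1.5625 + 1.25² = 3.125
E[B²] = 8 + 4² = 24
Var(Z) = 3.125*24 - (1.25*4)²
= 75 - 25 = 50

50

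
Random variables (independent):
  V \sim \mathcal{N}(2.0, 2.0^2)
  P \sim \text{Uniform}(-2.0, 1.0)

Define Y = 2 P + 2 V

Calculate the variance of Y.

For independent RVs: Var(aX + bY) = a²Var(X) + b²Var(Y)
Var(V) = 4
Var(P) = 0.75
Var(Y) = 2²*4 + 2²*0.75
= 4*4 + 4*0.75 = 19

19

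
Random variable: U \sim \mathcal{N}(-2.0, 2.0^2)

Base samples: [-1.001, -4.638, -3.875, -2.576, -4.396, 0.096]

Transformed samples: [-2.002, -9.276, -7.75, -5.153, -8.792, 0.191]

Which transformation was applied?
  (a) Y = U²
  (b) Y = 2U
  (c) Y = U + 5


Checking option (b) Y = 2U:
  U = -1.001 -> Y = -2.002 ✓
  U = -4.638 -> Y = -9.276 ✓
  U = -3.875 -> Y = -7.75 ✓
All samples match this transformation.

(b) 2U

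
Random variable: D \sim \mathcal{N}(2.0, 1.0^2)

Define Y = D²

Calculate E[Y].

E[D²] = Var(D) + (E[D])² = 1 + 4 = 5

5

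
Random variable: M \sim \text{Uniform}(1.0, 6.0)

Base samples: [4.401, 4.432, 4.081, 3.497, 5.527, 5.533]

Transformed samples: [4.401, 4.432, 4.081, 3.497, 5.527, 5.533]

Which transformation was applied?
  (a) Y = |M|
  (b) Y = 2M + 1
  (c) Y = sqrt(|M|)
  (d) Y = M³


Checking option (a) Y = |M|:
  M = 4.401 -> Y = 4.401 ✓
  M = 4.432 -> Y = 4.432 ✓
  M = 4.081 -> Y = 4.081 ✓
All samples match this transformation.

(a) |M|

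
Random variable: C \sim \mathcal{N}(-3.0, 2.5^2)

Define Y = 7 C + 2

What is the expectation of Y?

For Y = 7C + 2:
E[Y] = 7 * E[C] + 2
E[C] = -3.0 = -3
E[Y] = 7 * (-3) + 2 = -19

-19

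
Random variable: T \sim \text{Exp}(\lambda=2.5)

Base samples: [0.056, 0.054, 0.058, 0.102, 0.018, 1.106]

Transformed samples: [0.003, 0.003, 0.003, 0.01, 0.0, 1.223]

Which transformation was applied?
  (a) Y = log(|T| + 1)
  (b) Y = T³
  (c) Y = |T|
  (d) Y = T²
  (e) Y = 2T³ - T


Checking option (d) Y = T²:
  T = 0.056 -> Y = 0.003 ✓
  T = 0.054 -> Y = 0.003 ✓
  T = 0.058 -> Y = 0.003 ✓
All samples match this transformation.

(d) T²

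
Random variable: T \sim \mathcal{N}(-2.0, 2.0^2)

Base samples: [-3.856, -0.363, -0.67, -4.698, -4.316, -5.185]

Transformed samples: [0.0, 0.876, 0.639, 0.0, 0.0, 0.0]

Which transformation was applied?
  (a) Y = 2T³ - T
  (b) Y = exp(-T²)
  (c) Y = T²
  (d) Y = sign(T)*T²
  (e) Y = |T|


Checking option (b) Y = exp(-T²):
  T = -3.856 -> Y = 0.0 ✓
  T = -0.363 -> Y = 0.876 ✓
  T = -0.67 -> Y = 0.639 ✓
All samples match this transformation.

(b) exp(-T²)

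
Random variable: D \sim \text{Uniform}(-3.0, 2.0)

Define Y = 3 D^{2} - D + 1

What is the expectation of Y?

E[Y] = 3*E[D²] - 1*E[D] + 1
E[D] = -0.5
E[D²] = Var(D) + (E[D])² = 2.0833333 + 0.25 = 2.3333333
E[Y] = 3*2.3333333 - 1*(-0.5) + 1 = 8.5

8.5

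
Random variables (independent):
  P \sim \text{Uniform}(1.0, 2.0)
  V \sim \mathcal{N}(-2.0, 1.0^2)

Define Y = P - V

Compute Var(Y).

For independent RVs: Var(aX + bY) = a²Var(X) + b²Var(Y)
Var(P) = 0.083333333
Var(V) = 1
Var(Y) = 1²*0.083333333 + (-1)²*1
= 1*0.083333333 + 1*1 = 1.0833333

1.0833333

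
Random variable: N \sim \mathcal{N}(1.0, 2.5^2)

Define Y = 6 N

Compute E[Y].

For Y = 6N:
E[Y] = 6 * E[N]
E[N] = 1.0 = 1
E[Y] = 6 * 1 = 6

6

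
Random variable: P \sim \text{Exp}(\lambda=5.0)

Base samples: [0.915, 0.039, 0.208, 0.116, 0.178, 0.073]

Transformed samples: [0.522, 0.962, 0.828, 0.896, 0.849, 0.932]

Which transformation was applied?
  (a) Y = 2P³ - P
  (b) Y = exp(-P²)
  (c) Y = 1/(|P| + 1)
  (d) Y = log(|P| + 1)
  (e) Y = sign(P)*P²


Checking option (c) Y = 1/(|P| + 1):
  P = 0.915 -> Y = 0.522 ✓
  P = 0.039 -> Y = 0.962 ✓
  P = 0.208 -> Y = 0.828 ✓
All samples match this transformation.

(c) 1/(|P| + 1)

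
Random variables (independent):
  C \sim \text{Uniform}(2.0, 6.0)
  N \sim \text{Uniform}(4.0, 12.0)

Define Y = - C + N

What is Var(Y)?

For independent RVs: Var(aX + bY) = a²Var(X) + b²Var(Y)
Var(C) = 1.3333333
Var(N) = 5.3333333
Var(Y) = (-1)²*1.3333333 + 1²*5.3333333
= 1*1.3333333 + 1*5.3333333 = 6.6666667

6.6666667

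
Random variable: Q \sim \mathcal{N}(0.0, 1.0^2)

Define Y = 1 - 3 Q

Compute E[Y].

For Y = -3Q + 1:
E[Y] = -3 * E[Q] + 1
E[Q] = 0.0 = 0
E[Y] = -3 * 0 + 1 = 1

1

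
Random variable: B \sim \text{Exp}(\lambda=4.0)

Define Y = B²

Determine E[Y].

Using E[X²] = Var(X) + (E[X])²:
E[B] = 0.25
Var(B) = 1/4.0^2 = 0.0625
E[B²] = 0.0625 + 0.25² = 0.0625 + 0.0625 = 0.125

0.125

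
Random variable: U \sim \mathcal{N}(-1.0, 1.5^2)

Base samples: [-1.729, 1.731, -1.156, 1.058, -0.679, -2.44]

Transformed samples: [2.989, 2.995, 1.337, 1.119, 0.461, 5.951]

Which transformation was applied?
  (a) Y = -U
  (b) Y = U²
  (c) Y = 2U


Checking option (b) Y = U²:
  U = -1.729 -> Y = 2.989 ✓
  U = 1.731 -> Y = 2.995 ✓
  U = -1.156 -> Y = 1.337 ✓
All samples match this transformation.

(b) U²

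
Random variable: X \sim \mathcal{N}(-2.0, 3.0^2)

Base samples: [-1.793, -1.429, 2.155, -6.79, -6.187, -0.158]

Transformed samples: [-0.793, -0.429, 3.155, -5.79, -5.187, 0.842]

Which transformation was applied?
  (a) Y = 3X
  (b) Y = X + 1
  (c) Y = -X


Checking option (b) Y = X + 1:
  X = -1.793 -> Y = -0.793 ✓
  X = -1.429 -> Y = -0.429 ✓
  X = 2.155 -> Y = 3.155 ✓
All samples match this transformation.

(b) X + 1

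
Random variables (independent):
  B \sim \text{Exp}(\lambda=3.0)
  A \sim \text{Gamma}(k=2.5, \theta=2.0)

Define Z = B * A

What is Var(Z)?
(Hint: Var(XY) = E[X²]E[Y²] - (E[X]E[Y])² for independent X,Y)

Var(XY) = E[X²]E[Y²] - (E[X]E[Y])²
E[B] = 0.33333333, Var(B) = 0.11111111
E[A] = 5, Var(A) = 10
E[B²] = 0.11111111 + 0.33333333² = 0.22222222
E[A²] = 10 + 5² = 35
Var(Z) = 0.22222222*35 - (0.33333333*5)²
= 7.7777778 - 2.7777778 = 5

5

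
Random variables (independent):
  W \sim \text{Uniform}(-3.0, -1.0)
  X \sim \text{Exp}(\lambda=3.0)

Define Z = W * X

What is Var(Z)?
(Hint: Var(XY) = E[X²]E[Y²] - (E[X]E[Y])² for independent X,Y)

Var(XY) = E[X²]E[Y²] - (E[X]E[Y])²
E[W] = -2, Var(W) = 0.33333333
E[X] = 0.33333333, Var(X) = 0.11111111
E[W²] = 0.33333333 + (-2)² = 4.3333333
E[X²] = 0.11111111 + 0.33333333² = 0.22222222
Var(Z) = 4.3333333*0.22222222 - (-2*0.33333333)²
= 0.96296296 - 0.44444444 = 0.51851852

0.51851852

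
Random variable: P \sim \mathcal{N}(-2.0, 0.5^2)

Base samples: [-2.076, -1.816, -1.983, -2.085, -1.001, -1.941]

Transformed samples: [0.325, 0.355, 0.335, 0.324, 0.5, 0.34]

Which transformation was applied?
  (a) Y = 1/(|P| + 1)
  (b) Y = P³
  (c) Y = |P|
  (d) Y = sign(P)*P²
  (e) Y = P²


Checking option (a) Y = 1/(|P| + 1):
  P = -2.076 -> Y = 0.325 ✓
  P = -1.816 -> Y = 0.355 ✓
  P = -1.983 -> Y = 0.335 ✓
All samples match this transformation.

(a) 1/(|P| + 1)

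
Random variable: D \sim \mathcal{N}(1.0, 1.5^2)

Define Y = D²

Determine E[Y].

Using E[X²] = Var(X) + (E[X])²:
E[D] = 1
Var(D) = 1.5^2 = 2.25
E[D²] = 2.25 + 1² = 2.25 + 1 = 3.25

3.25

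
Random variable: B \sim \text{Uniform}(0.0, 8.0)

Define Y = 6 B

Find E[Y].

For Y = 6B:
E[Y] = 6 * E[B]
E[B] = (0 + 8)/2 = 4
E[Y] = 6 * 4 = 24

24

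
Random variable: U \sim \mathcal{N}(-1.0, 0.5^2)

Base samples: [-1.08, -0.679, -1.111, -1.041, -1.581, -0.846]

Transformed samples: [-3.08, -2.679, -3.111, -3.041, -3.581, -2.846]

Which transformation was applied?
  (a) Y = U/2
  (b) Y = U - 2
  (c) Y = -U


Checking option (b) Y = U - 2:
  U = -1.08 -> Y = -3.08 ✓
  U = -0.679 -> Y = -2.679 ✓
  U = -1.111 -> Y = -3.111 ✓
All samples match this transformation.

(b) U - 2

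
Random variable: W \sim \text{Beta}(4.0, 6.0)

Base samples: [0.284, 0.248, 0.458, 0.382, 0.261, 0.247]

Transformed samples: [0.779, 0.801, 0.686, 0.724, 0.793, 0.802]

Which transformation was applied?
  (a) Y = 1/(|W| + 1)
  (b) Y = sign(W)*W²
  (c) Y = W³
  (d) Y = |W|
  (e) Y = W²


Checking option (a) Y = 1/(|W| + 1):
  W = 0.284 -> Y = 0.779 ✓
  W = 0.248 -> Y = 0.801 ✓
  W = 0.458 -> Y = 0.686 ✓
All samples match this transformation.

(a) 1/(|W| + 1)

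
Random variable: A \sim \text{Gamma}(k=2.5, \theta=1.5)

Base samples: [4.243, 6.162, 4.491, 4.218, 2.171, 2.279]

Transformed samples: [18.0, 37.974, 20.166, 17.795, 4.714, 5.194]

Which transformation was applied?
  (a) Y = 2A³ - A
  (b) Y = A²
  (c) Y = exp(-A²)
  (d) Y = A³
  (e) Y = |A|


Checking option (b) Y = A²:
  A = 4.243 -> Y = 18.0 ✓
  A = 6.162 -> Y = 37.974 ✓
  A = 4.491 -> Y = 20.166 ✓
All samples match this transformation.

(b) A²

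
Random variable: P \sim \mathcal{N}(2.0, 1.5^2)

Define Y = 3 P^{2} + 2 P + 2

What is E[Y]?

E[Y] = 3*E[P²] + 2*E[P] + 2
E[P] = 2
E[P²] = Var(P) + (E[P])² = 2.25 + 4 = 6.25
E[Y] = 3*6.25 + 2*2 + 2 = 24.75

24.75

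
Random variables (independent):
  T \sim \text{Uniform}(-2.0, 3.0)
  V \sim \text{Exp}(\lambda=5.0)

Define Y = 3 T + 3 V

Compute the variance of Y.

For independent RVs: Var(aX + bY) = a²Var(X) + b²Var(Y)
Var(T) = 2.0833333
Var(V) = 0.04
Var(Y) = 3²*2.0833333 + 3²*0.04
= 9*2.0833333 + 9*0.04 = 19.11

19.11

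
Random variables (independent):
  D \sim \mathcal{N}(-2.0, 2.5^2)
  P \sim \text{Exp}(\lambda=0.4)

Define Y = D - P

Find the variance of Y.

For independent RVs: Var(aX + bY) = a²Var(X) + b²Var(Y)
Var(D) = 6.25
Var(P) = 6.25
Var(Y) = 1²*6.25 + (-1)²*6.25
= 1*6.25 + 1*6.25 = 12.5

12.5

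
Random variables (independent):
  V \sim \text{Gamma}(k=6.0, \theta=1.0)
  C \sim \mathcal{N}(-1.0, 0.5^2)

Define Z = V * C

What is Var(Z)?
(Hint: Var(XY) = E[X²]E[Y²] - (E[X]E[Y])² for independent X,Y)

Var(XY) = E[X²]E[Y²] - (E[X]E[Y])²
E[V] = 6, Var(V) = 6
E[C] = -1, Var(C) = 0.25
E[V²] = 6 + 6² = 42
E[C²] = 0.25 + (-1)² = 1.25
Var(Z) = 42*1.25 - (6*(-1))²
= 52.5 - 36 = 16.5

16.5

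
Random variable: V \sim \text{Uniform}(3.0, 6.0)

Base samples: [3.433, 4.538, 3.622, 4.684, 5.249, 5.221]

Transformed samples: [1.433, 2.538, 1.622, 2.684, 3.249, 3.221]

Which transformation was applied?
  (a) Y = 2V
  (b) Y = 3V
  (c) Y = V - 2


Checking option (c) Y = V - 2:
  V = 3.433 -> Y = 1.433 ✓
  V = 4.538 -> Y = 2.538 ✓
  V = 3.622 -> Y = 1.622 ✓
All samples match this transformation.

(c) V - 2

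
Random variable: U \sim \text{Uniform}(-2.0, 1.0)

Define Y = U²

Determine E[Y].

Using E[X²] = Var(X) + (E[X])²:
E[U] = -0.5
Var(U) = (1 + 2)^2/12 = 0.75
E[U²] = 0.75 + (-0.5)² = 0.75 + 0.25 = 1

1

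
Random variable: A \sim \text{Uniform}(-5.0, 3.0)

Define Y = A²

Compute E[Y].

Using E[X²] = Var(X) + (E[X])²:
E[A] = -1
Var(A) = (3 + 5)^2/12 = 5.3333333
E[A²] = 5.3333333 + (-1)² = 5.3333333 + 1 = 6.3333333

6.3333333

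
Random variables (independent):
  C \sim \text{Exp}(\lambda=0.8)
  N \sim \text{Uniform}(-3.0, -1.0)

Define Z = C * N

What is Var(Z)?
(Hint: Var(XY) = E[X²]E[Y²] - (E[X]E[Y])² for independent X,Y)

Var(XY) = E[X²]E[Y²] - (E[X]E[Y])²
E[C] = 1.25, Var(C) = 1.5625
E[N] = -2, Var(N) = 0.33333333
E[C²] = 1.5625 + 1.25² = 3.125
E[N²] = 0.33333333 + (-2)² = 4.3333333
Var(Z) = 3.125*4.3333333 - (1.25*(-2))²
= 13.541667 - 6.25 = 7.2916667

7.2916667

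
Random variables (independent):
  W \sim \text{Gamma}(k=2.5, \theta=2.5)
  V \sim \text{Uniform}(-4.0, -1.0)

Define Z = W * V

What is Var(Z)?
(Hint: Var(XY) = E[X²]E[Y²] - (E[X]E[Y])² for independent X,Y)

Var(XY) = E[X²]E[Y²] - (E[X]E[Y])²
E[W] = 6.25, Var(W) = 15.625
E[V] = -2.5, Var(V) = 0.75
E[W²] = 15.625 + 6.25² = 54.6875
E[V²] = 0.75 + (-2.5)² = 7
Var(Z) = 54.6875*7 - (6.25*(-2.5))²
= 382.8125 - 244.14062 = 138.67188

138.67188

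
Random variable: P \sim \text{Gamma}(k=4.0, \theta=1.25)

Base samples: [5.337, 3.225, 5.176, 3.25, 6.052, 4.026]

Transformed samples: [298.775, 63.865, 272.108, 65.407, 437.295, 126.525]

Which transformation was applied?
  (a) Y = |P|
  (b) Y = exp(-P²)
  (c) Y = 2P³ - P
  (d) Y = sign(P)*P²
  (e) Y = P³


Checking option (c) Y = 2P³ - P:
  P = 5.337 -> Y = 298.775 ✓
  P = 3.225 -> Y = 63.865 ✓
  P = 5.176 -> Y = 272.108 ✓
All samples match this transformation.

(c) 2P³ - P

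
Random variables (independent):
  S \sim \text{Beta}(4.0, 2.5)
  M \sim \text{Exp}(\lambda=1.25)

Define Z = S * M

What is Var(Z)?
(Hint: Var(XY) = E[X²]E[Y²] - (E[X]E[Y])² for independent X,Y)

Var(XY) = E[X²]E[Y²] - (E[X]E[Y])²
E[S] = 0.61538462, Var(S) = 0.031558185
E[M] = 0.8, Var(M) = 0.64
E[S²] = 0.031558185 + 0.61538462² = 0.41025641
E[M²] = 0.64 + 0.8² = 1.28
Var(Z) = 0.41025641*1.28 - (0.61538462*0.8)²
= 0.52512821 - 0.24236686 = 0.28276134

0.28276134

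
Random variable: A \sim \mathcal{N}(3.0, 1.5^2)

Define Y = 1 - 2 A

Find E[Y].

For Y = -2A + 1:
E[Y] = -2 * E[A] + 1
E[A] = 3.0 = 3
E[Y] = -2 * 3 + 1 = -5

-5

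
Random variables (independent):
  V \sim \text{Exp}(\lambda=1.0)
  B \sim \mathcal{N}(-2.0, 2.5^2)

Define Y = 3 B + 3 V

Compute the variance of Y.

For independent RVs: Var(aX + bY) = a²Var(X) + b²Var(Y)
Var(V) = 1
Var(B) = 6.25
Var(Y) = 3²*1 + 3²*6.25
= 9*1 + 9*6.25 = 65.25

65.25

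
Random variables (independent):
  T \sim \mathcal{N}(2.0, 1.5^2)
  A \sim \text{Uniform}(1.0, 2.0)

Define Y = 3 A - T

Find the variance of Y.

For independent RVs: Var(aX + bY) = a²Var(X) + b²Var(Y)
Var(T) = 2.25
Var(A) = 0.083333333
Var(Y) = (-1)²*2.25 + 3²*0.083333333
= 1*2.25 + 9*0.083333333 = 3

3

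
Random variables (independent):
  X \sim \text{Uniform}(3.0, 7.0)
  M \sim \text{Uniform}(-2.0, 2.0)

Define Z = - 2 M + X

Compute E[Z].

E[Z] = 1*E[X] - 2*E[M]
E[X] = 5
E[M] = 0
E[Z] = 1*5 - 2*0 = 5

5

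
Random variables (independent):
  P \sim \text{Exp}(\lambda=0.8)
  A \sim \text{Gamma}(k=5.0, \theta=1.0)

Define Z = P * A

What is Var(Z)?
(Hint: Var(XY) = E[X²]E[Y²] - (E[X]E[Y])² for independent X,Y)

Var(XY) = E[X²]E[Y²] - (E[X]E[Y])²
E[P] = 1.25, Var(P) = 1.5625
E[A] = 5, Var(A) = 5
E[P²] = 1.5625 + 1.25² = 3.125
E[A²] = 5 + 5² = 30
Var(Z) = 3.125*30 - (1.25*5)²
= 93.75 - 39.0625 = 54.6875

54.6875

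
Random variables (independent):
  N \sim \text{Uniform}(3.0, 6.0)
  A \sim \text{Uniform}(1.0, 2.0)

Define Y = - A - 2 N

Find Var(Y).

For independent RVs: Var(aX + bY) = a²Var(X) + b²Var(Y)
Var(N) = 0.75
Var(A) = 0.083333333
Var(Y) = (-2)²*0.75 + (-1)²*0.083333333
= 4*0.75 + 1*0.083333333 = 3.0833333

3.0833333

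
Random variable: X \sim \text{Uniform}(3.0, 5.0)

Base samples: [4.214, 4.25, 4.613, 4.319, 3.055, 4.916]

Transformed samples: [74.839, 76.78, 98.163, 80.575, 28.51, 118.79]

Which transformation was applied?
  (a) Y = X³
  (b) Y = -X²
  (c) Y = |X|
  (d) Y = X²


Checking option (a) Y = X³:
  X = 4.214 -> Y = 74.839 ✓
  X = 4.25 -> Y = 76.78 ✓
  X = 4.613 -> Y = 98.163 ✓
All samples match this transformation.

(a) X³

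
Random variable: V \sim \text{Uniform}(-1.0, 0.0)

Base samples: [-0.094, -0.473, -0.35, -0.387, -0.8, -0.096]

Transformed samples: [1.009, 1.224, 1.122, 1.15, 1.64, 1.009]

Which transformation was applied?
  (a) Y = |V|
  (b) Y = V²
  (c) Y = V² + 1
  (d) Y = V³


Checking option (c) Y = V² + 1:
  V = -0.094 -> Y = 1.009 ✓
  V = -0.473 -> Y = 1.224 ✓
  V = -0.35 -> Y = 1.122 ✓
All samples match this transformation.

(c) V² + 1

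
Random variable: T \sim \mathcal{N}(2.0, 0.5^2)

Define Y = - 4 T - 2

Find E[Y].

For Y = -4T - 2:
E[Y] = -4 * E[T] - 2
E[T] = 2.0 = 2
E[Y] = -4 * 2 - 2 = -10

-10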